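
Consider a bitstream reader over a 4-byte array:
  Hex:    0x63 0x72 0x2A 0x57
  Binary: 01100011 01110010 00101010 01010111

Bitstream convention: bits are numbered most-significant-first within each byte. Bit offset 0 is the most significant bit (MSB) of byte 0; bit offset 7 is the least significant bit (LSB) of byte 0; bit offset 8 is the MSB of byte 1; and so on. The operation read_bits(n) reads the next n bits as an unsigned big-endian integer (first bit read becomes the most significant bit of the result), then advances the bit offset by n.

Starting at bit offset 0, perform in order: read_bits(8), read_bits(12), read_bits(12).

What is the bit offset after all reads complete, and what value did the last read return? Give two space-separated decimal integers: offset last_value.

Read 1: bits[0:8] width=8 -> value=99 (bin 01100011); offset now 8 = byte 1 bit 0; 24 bits remain
Read 2: bits[8:20] width=12 -> value=1826 (bin 011100100010); offset now 20 = byte 2 bit 4; 12 bits remain
Read 3: bits[20:32] width=12 -> value=2647 (bin 101001010111); offset now 32 = byte 4 bit 0; 0 bits remain

Answer: 32 2647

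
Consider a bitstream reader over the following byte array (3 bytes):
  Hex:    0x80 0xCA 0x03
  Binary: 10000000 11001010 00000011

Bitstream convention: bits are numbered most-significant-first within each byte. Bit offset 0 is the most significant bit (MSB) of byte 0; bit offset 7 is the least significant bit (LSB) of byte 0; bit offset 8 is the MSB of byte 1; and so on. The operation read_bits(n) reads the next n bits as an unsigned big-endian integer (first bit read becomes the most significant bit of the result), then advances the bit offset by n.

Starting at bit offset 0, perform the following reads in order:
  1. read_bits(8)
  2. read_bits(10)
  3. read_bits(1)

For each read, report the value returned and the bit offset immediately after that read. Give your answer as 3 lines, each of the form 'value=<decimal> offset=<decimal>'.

Answer: value=128 offset=8
value=808 offset=18
value=0 offset=19

Derivation:
Read 1: bits[0:8] width=8 -> value=128 (bin 10000000); offset now 8 = byte 1 bit 0; 16 bits remain
Read 2: bits[8:18] width=10 -> value=808 (bin 1100101000); offset now 18 = byte 2 bit 2; 6 bits remain
Read 3: bits[18:19] width=1 -> value=0 (bin 0); offset now 19 = byte 2 bit 3; 5 bits remain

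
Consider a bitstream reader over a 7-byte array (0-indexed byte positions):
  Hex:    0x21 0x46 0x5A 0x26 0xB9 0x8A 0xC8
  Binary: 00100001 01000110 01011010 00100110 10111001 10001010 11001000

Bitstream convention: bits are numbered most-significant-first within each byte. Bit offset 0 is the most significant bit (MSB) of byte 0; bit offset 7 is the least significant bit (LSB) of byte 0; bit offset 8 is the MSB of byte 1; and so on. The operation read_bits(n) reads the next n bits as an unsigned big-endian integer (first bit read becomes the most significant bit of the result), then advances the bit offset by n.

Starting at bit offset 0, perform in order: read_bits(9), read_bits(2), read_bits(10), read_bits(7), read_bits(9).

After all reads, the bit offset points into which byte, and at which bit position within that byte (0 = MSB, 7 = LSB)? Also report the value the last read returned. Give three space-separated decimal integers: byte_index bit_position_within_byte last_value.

Answer: 4 5 215

Derivation:
Read 1: bits[0:9] width=9 -> value=66 (bin 001000010); offset now 9 = byte 1 bit 1; 47 bits remain
Read 2: bits[9:11] width=2 -> value=2 (bin 10); offset now 11 = byte 1 bit 3; 45 bits remain
Read 3: bits[11:21] width=10 -> value=203 (bin 0011001011); offset now 21 = byte 2 bit 5; 35 bits remain
Read 4: bits[21:28] width=7 -> value=34 (bin 0100010); offset now 28 = byte 3 bit 4; 28 bits remain
Read 5: bits[28:37] width=9 -> value=215 (bin 011010111); offset now 37 = byte 4 bit 5; 19 bits remain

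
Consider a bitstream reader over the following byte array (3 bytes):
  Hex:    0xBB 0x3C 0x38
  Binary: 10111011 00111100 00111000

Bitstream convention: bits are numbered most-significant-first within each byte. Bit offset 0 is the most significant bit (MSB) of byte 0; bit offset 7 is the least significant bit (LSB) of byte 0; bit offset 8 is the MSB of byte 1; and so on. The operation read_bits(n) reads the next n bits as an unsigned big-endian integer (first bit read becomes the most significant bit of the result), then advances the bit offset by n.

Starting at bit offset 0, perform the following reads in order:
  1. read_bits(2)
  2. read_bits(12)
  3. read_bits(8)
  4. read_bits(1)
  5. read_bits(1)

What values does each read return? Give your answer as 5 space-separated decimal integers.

Read 1: bits[0:2] width=2 -> value=2 (bin 10); offset now 2 = byte 0 bit 2; 22 bits remain
Read 2: bits[2:14] width=12 -> value=3791 (bin 111011001111); offset now 14 = byte 1 bit 6; 10 bits remain
Read 3: bits[14:22] width=8 -> value=14 (bin 00001110); offset now 22 = byte 2 bit 6; 2 bits remain
Read 4: bits[22:23] width=1 -> value=0 (bin 0); offset now 23 = byte 2 bit 7; 1 bits remain
Read 5: bits[23:24] width=1 -> value=0 (bin 0); offset now 24 = byte 3 bit 0; 0 bits remain

Answer: 2 3791 14 0 0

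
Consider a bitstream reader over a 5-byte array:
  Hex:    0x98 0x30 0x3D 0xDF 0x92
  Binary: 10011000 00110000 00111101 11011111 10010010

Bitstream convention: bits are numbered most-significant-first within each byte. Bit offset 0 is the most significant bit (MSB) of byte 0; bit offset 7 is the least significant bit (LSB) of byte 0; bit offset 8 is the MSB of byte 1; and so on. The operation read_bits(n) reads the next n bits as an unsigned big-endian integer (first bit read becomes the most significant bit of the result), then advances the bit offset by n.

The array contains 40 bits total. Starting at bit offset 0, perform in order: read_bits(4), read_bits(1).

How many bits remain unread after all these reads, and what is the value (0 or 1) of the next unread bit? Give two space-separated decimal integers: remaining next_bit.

Read 1: bits[0:4] width=4 -> value=9 (bin 1001); offset now 4 = byte 0 bit 4; 36 bits remain
Read 2: bits[4:5] width=1 -> value=1 (bin 1); offset now 5 = byte 0 bit 5; 35 bits remain

Answer: 35 0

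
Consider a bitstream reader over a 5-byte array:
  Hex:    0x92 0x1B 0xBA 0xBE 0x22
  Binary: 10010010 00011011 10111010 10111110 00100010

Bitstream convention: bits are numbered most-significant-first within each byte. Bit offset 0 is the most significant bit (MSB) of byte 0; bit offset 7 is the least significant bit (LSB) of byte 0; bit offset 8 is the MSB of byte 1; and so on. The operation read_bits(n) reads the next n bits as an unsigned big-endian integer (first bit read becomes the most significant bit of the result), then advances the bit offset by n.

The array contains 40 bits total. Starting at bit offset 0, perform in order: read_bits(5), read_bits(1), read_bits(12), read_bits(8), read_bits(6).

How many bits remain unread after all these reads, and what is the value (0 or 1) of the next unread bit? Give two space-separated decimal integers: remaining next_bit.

Answer: 8 0

Derivation:
Read 1: bits[0:5] width=5 -> value=18 (bin 10010); offset now 5 = byte 0 bit 5; 35 bits remain
Read 2: bits[5:6] width=1 -> value=0 (bin 0); offset now 6 = byte 0 bit 6; 34 bits remain
Read 3: bits[6:18] width=12 -> value=2158 (bin 100001101110); offset now 18 = byte 2 bit 2; 22 bits remain
Read 4: bits[18:26] width=8 -> value=234 (bin 11101010); offset now 26 = byte 3 bit 2; 14 bits remain
Read 5: bits[26:32] width=6 -> value=62 (bin 111110); offset now 32 = byte 4 bit 0; 8 bits remain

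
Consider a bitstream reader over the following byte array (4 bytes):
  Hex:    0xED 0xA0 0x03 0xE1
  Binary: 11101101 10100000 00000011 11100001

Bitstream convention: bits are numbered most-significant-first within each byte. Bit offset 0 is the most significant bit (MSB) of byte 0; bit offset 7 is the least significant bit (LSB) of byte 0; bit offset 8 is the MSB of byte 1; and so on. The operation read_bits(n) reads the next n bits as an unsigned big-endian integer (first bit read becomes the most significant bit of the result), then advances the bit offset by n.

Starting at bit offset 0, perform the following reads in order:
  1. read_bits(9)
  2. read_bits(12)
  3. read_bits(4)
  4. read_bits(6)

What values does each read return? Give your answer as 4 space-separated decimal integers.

Read 1: bits[0:9] width=9 -> value=475 (bin 111011011); offset now 9 = byte 1 bit 1; 23 bits remain
Read 2: bits[9:21] width=12 -> value=1024 (bin 010000000000); offset now 21 = byte 2 bit 5; 11 bits remain
Read 3: bits[21:25] width=4 -> value=7 (bin 0111); offset now 25 = byte 3 bit 1; 7 bits remain
Read 4: bits[25:31] width=6 -> value=48 (bin 110000); offset now 31 = byte 3 bit 7; 1 bits remain

Answer: 475 1024 7 48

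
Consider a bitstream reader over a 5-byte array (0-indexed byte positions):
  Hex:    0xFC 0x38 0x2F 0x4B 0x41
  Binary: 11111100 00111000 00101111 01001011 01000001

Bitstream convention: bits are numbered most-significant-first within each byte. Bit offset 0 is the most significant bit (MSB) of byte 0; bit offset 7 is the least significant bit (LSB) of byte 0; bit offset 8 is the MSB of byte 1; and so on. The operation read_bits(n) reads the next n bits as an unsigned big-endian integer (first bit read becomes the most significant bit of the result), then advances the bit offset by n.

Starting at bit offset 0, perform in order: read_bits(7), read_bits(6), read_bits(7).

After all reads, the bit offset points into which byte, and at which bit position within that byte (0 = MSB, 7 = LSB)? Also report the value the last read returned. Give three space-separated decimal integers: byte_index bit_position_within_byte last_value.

Answer: 2 4 2

Derivation:
Read 1: bits[0:7] width=7 -> value=126 (bin 1111110); offset now 7 = byte 0 bit 7; 33 bits remain
Read 2: bits[7:13] width=6 -> value=7 (bin 000111); offset now 13 = byte 1 bit 5; 27 bits remain
Read 3: bits[13:20] width=7 -> value=2 (bin 0000010); offset now 20 = byte 2 bit 4; 20 bits remain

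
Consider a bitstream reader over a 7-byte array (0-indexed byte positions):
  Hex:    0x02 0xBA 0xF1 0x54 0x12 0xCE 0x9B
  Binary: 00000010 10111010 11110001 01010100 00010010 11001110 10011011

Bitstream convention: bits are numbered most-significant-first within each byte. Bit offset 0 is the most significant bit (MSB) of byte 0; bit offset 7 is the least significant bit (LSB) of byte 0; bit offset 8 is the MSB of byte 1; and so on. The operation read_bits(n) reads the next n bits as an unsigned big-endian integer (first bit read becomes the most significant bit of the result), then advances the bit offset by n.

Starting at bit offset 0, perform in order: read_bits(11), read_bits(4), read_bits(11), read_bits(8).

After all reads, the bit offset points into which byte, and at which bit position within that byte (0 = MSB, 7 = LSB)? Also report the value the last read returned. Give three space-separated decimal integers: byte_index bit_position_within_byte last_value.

Read 1: bits[0:11] width=11 -> value=21 (bin 00000010101); offset now 11 = byte 1 bit 3; 45 bits remain
Read 2: bits[11:15] width=4 -> value=13 (bin 1101); offset now 15 = byte 1 bit 7; 41 bits remain
Read 3: bits[15:26] width=11 -> value=965 (bin 01111000101); offset now 26 = byte 3 bit 2; 30 bits remain
Read 4: bits[26:34] width=8 -> value=80 (bin 01010000); offset now 34 = byte 4 bit 2; 22 bits remain

Answer: 4 2 80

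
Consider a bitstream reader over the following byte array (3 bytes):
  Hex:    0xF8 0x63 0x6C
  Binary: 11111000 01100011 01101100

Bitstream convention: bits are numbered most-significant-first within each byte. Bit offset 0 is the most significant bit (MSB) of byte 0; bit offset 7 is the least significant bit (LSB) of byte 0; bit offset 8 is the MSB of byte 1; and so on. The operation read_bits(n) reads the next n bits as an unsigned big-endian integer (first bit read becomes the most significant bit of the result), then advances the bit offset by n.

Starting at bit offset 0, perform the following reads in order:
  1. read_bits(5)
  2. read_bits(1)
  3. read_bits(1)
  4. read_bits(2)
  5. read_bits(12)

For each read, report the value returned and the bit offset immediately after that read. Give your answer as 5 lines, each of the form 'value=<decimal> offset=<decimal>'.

Answer: value=31 offset=5
value=0 offset=6
value=0 offset=7
value=0 offset=9
value=3181 offset=21

Derivation:
Read 1: bits[0:5] width=5 -> value=31 (bin 11111); offset now 5 = byte 0 bit 5; 19 bits remain
Read 2: bits[5:6] width=1 -> value=0 (bin 0); offset now 6 = byte 0 bit 6; 18 bits remain
Read 3: bits[6:7] width=1 -> value=0 (bin 0); offset now 7 = byte 0 bit 7; 17 bits remain
Read 4: bits[7:9] width=2 -> value=0 (bin 00); offset now 9 = byte 1 bit 1; 15 bits remain
Read 5: bits[9:21] width=12 -> value=3181 (bin 110001101101); offset now 21 = byte 2 bit 5; 3 bits remain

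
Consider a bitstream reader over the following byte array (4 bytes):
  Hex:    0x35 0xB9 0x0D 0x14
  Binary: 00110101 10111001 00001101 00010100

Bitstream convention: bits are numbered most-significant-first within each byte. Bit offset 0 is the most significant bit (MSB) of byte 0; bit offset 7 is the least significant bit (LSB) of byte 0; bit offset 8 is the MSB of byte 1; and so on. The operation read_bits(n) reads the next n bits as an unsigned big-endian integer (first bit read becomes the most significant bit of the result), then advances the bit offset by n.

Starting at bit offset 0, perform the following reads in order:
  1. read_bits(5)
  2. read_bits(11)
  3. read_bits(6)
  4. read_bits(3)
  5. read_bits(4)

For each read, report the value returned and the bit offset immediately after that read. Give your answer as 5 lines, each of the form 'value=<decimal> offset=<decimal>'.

Read 1: bits[0:5] width=5 -> value=6 (bin 00110); offset now 5 = byte 0 bit 5; 27 bits remain
Read 2: bits[5:16] width=11 -> value=1465 (bin 10110111001); offset now 16 = byte 2 bit 0; 16 bits remain
Read 3: bits[16:22] width=6 -> value=3 (bin 000011); offset now 22 = byte 2 bit 6; 10 bits remain
Read 4: bits[22:25] width=3 -> value=2 (bin 010); offset now 25 = byte 3 bit 1; 7 bits remain
Read 5: bits[25:29] width=4 -> value=2 (bin 0010); offset now 29 = byte 3 bit 5; 3 bits remain

Answer: value=6 offset=5
value=1465 offset=16
value=3 offset=22
value=2 offset=25
value=2 offset=29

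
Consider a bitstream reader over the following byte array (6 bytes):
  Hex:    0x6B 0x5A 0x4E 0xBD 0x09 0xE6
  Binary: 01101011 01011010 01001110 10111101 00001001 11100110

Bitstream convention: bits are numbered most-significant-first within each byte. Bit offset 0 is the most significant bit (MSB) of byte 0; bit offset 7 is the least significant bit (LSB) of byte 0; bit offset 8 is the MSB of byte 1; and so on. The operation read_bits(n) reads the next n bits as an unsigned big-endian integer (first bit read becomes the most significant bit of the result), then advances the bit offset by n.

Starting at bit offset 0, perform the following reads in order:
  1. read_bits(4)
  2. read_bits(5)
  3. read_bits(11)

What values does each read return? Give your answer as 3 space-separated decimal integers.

Answer: 6 22 1444

Derivation:
Read 1: bits[0:4] width=4 -> value=6 (bin 0110); offset now 4 = byte 0 bit 4; 44 bits remain
Read 2: bits[4:9] width=5 -> value=22 (bin 10110); offset now 9 = byte 1 bit 1; 39 bits remain
Read 3: bits[9:20] width=11 -> value=1444 (bin 10110100100); offset now 20 = byte 2 bit 4; 28 bits remain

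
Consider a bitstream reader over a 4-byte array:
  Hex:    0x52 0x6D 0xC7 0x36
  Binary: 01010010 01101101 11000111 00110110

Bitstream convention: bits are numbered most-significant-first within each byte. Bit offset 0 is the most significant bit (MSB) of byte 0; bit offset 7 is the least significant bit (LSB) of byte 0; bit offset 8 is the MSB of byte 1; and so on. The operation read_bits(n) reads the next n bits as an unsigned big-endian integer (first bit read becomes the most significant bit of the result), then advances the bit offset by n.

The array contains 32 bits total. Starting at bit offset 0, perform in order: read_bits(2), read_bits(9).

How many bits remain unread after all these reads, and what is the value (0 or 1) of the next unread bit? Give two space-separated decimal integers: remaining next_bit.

Answer: 21 0

Derivation:
Read 1: bits[0:2] width=2 -> value=1 (bin 01); offset now 2 = byte 0 bit 2; 30 bits remain
Read 2: bits[2:11] width=9 -> value=147 (bin 010010011); offset now 11 = byte 1 bit 3; 21 bits remain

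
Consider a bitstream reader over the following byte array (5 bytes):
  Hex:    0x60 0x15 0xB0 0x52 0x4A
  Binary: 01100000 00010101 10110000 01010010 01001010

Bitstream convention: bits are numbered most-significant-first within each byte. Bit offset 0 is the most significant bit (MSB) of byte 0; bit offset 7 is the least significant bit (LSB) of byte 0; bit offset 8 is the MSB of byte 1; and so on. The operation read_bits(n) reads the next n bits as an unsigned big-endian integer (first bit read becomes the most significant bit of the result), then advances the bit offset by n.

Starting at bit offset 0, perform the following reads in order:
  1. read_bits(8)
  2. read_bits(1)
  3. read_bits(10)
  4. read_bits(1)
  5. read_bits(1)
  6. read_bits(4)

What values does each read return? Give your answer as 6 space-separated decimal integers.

Answer: 96 0 173 1 0 0

Derivation:
Read 1: bits[0:8] width=8 -> value=96 (bin 01100000); offset now 8 = byte 1 bit 0; 32 bits remain
Read 2: bits[8:9] width=1 -> value=0 (bin 0); offset now 9 = byte 1 bit 1; 31 bits remain
Read 3: bits[9:19] width=10 -> value=173 (bin 0010101101); offset now 19 = byte 2 bit 3; 21 bits remain
Read 4: bits[19:20] width=1 -> value=1 (bin 1); offset now 20 = byte 2 bit 4; 20 bits remain
Read 5: bits[20:21] width=1 -> value=0 (bin 0); offset now 21 = byte 2 bit 5; 19 bits remain
Read 6: bits[21:25] width=4 -> value=0 (bin 0000); offset now 25 = byte 3 bit 1; 15 bits remain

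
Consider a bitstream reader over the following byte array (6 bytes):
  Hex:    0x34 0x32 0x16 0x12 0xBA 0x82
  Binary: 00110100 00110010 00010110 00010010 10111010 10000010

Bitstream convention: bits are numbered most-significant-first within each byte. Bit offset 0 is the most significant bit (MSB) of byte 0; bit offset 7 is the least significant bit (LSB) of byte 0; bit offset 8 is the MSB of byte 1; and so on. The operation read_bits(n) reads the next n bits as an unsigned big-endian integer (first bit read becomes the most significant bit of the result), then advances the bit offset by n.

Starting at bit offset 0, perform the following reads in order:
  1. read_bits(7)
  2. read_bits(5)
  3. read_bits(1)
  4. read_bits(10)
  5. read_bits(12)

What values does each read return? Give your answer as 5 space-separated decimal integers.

Read 1: bits[0:7] width=7 -> value=26 (bin 0011010); offset now 7 = byte 0 bit 7; 41 bits remain
Read 2: bits[7:12] width=5 -> value=3 (bin 00011); offset now 12 = byte 1 bit 4; 36 bits remain
Read 3: bits[12:13] width=1 -> value=0 (bin 0); offset now 13 = byte 1 bit 5; 35 bits remain
Read 4: bits[13:23] width=10 -> value=267 (bin 0100001011); offset now 23 = byte 2 bit 7; 25 bits remain
Read 5: bits[23:35] width=12 -> value=149 (bin 000010010101); offset now 35 = byte 4 bit 3; 13 bits remain

Answer: 26 3 0 267 149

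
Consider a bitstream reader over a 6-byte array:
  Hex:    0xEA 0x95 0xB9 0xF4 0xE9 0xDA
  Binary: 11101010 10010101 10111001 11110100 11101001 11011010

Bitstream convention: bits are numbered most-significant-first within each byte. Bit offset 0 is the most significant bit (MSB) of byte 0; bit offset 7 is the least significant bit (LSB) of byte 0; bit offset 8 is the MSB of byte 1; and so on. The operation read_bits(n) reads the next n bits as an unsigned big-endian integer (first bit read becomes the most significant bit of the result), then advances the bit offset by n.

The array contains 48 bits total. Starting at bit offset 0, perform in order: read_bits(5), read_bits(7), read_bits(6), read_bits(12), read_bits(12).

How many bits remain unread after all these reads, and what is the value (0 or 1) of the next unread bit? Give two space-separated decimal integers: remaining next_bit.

Answer: 6 0

Derivation:
Read 1: bits[0:5] width=5 -> value=29 (bin 11101); offset now 5 = byte 0 bit 5; 43 bits remain
Read 2: bits[5:12] width=7 -> value=41 (bin 0101001); offset now 12 = byte 1 bit 4; 36 bits remain
Read 3: bits[12:18] width=6 -> value=22 (bin 010110); offset now 18 = byte 2 bit 2; 30 bits remain
Read 4: bits[18:30] width=12 -> value=3709 (bin 111001111101); offset now 30 = byte 3 bit 6; 18 bits remain
Read 5: bits[30:42] width=12 -> value=935 (bin 001110100111); offset now 42 = byte 5 bit 2; 6 bits remain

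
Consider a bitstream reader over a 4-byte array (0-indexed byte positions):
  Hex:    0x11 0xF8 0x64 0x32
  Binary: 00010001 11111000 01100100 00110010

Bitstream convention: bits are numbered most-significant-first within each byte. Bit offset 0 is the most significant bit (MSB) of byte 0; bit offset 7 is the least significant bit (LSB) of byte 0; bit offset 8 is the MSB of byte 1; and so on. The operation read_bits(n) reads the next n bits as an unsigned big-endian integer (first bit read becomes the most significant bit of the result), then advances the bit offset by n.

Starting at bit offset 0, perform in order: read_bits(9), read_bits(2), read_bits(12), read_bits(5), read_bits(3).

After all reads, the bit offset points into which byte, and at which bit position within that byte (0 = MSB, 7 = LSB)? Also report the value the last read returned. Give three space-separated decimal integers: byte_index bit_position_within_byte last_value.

Read 1: bits[0:9] width=9 -> value=35 (bin 000100011); offset now 9 = byte 1 bit 1; 23 bits remain
Read 2: bits[9:11] width=2 -> value=3 (bin 11); offset now 11 = byte 1 bit 3; 21 bits remain
Read 3: bits[11:23] width=12 -> value=3122 (bin 110000110010); offset now 23 = byte 2 bit 7; 9 bits remain
Read 4: bits[23:28] width=5 -> value=3 (bin 00011); offset now 28 = byte 3 bit 4; 4 bits remain
Read 5: bits[28:31] width=3 -> value=1 (bin 001); offset now 31 = byte 3 bit 7; 1 bits remain

Answer: 3 7 1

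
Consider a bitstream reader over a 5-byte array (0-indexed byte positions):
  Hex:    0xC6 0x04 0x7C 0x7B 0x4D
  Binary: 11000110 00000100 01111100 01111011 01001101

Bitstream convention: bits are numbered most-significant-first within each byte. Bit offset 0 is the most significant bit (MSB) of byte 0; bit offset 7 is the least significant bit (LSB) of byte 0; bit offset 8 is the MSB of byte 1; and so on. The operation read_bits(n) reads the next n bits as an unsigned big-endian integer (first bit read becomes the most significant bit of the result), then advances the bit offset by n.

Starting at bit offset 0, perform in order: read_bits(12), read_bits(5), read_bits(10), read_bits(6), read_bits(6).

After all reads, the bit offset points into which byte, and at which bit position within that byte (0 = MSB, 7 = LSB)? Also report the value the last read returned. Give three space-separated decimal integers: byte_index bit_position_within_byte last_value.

Answer: 4 7 38

Derivation:
Read 1: bits[0:12] width=12 -> value=3168 (bin 110001100000); offset now 12 = byte 1 bit 4; 28 bits remain
Read 2: bits[12:17] width=5 -> value=8 (bin 01000); offset now 17 = byte 2 bit 1; 23 bits remain
Read 3: bits[17:27] width=10 -> value=995 (bin 1111100011); offset now 27 = byte 3 bit 3; 13 bits remain
Read 4: bits[27:33] width=6 -> value=54 (bin 110110); offset now 33 = byte 4 bit 1; 7 bits remain
Read 5: bits[33:39] width=6 -> value=38 (bin 100110); offset now 39 = byte 4 bit 7; 1 bits remain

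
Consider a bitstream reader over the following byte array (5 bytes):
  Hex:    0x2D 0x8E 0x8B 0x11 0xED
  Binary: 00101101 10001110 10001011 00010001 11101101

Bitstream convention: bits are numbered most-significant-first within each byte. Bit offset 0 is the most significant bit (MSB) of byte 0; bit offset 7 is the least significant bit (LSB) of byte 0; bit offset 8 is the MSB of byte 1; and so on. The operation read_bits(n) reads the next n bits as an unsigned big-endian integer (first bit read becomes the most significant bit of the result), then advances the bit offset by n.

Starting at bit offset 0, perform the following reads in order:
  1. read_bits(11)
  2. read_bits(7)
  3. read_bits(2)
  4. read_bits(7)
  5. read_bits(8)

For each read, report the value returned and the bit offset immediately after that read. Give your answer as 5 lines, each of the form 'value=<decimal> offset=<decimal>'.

Answer: value=364 offset=11
value=58 offset=18
value=0 offset=20
value=88 offset=27
value=143 offset=35

Derivation:
Read 1: bits[0:11] width=11 -> value=364 (bin 00101101100); offset now 11 = byte 1 bit 3; 29 bits remain
Read 2: bits[11:18] width=7 -> value=58 (bin 0111010); offset now 18 = byte 2 bit 2; 22 bits remain
Read 3: bits[18:20] width=2 -> value=0 (bin 00); offset now 20 = byte 2 bit 4; 20 bits remain
Read 4: bits[20:27] width=7 -> value=88 (bin 1011000); offset now 27 = byte 3 bit 3; 13 bits remain
Read 5: bits[27:35] width=8 -> value=143 (bin 10001111); offset now 35 = byte 4 bit 3; 5 bits remain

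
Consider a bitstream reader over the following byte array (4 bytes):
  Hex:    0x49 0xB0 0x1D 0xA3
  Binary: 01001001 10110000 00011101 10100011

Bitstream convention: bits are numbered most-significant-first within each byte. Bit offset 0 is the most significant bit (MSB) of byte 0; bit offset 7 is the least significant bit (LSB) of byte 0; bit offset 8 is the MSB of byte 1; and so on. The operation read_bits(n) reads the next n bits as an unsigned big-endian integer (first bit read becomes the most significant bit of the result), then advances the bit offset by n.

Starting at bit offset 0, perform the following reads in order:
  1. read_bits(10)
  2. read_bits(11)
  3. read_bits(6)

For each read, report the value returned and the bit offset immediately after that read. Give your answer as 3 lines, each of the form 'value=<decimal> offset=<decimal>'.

Read 1: bits[0:10] width=10 -> value=294 (bin 0100100110); offset now 10 = byte 1 bit 2; 22 bits remain
Read 2: bits[10:21] width=11 -> value=1539 (bin 11000000011); offset now 21 = byte 2 bit 5; 11 bits remain
Read 3: bits[21:27] width=6 -> value=45 (bin 101101); offset now 27 = byte 3 bit 3; 5 bits remain

Answer: value=294 offset=10
value=1539 offset=21
value=45 offset=27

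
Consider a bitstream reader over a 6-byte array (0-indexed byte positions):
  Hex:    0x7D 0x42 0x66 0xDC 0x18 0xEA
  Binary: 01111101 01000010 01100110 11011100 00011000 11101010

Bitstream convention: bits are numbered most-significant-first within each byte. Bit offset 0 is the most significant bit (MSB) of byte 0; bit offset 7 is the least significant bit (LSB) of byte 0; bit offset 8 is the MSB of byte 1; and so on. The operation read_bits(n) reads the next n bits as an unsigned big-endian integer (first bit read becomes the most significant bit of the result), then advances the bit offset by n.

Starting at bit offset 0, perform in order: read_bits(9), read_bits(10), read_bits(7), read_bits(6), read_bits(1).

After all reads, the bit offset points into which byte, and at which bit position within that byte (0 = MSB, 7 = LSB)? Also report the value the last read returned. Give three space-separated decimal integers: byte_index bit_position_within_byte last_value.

Answer: 4 1 0

Derivation:
Read 1: bits[0:9] width=9 -> value=250 (bin 011111010); offset now 9 = byte 1 bit 1; 39 bits remain
Read 2: bits[9:19] width=10 -> value=531 (bin 1000010011); offset now 19 = byte 2 bit 3; 29 bits remain
Read 3: bits[19:26] width=7 -> value=27 (bin 0011011); offset now 26 = byte 3 bit 2; 22 bits remain
Read 4: bits[26:32] width=6 -> value=28 (bin 011100); offset now 32 = byte 4 bit 0; 16 bits remain
Read 5: bits[32:33] width=1 -> value=0 (bin 0); offset now 33 = byte 4 bit 1; 15 bits remain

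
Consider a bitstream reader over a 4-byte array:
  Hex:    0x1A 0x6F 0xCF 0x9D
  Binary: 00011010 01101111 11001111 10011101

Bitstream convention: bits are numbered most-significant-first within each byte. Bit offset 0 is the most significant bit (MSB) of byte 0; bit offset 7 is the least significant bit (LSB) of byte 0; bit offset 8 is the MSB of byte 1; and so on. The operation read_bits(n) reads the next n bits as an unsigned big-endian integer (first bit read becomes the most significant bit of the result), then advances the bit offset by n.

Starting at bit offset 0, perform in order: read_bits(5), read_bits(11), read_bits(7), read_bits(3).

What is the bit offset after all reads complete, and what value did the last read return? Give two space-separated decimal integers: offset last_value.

Read 1: bits[0:5] width=5 -> value=3 (bin 00011); offset now 5 = byte 0 bit 5; 27 bits remain
Read 2: bits[5:16] width=11 -> value=623 (bin 01001101111); offset now 16 = byte 2 bit 0; 16 bits remain
Read 3: bits[16:23] width=7 -> value=103 (bin 1100111); offset now 23 = byte 2 bit 7; 9 bits remain
Read 4: bits[23:26] width=3 -> value=6 (bin 110); offset now 26 = byte 3 bit 2; 6 bits remain

Answer: 26 6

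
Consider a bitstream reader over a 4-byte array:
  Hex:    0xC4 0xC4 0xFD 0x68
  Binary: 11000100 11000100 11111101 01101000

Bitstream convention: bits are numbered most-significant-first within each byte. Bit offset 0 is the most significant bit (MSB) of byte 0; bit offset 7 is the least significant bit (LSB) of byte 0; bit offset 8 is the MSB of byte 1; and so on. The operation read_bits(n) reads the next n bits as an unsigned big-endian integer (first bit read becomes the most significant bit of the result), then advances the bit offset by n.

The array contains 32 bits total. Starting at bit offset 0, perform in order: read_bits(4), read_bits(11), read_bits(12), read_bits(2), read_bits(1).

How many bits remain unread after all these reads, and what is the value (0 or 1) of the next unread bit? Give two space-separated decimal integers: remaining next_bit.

Answer: 2 0

Derivation:
Read 1: bits[0:4] width=4 -> value=12 (bin 1100); offset now 4 = byte 0 bit 4; 28 bits remain
Read 2: bits[4:15] width=11 -> value=610 (bin 01001100010); offset now 15 = byte 1 bit 7; 17 bits remain
Read 3: bits[15:27] width=12 -> value=2027 (bin 011111101011); offset now 27 = byte 3 bit 3; 5 bits remain
Read 4: bits[27:29] width=2 -> value=1 (bin 01); offset now 29 = byte 3 bit 5; 3 bits remain
Read 5: bits[29:30] width=1 -> value=0 (bin 0); offset now 30 = byte 3 bit 6; 2 bits remain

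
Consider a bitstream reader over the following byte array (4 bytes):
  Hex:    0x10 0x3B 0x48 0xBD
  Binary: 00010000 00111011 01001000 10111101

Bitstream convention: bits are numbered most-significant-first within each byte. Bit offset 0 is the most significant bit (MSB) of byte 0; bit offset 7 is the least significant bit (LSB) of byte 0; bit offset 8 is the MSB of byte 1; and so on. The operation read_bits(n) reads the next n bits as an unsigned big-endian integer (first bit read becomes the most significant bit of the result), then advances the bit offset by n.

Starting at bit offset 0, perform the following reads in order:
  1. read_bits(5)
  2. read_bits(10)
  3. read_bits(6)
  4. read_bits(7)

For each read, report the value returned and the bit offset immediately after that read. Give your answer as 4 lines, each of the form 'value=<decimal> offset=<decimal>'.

Answer: value=2 offset=5
value=29 offset=15
value=41 offset=21
value=11 offset=28

Derivation:
Read 1: bits[0:5] width=5 -> value=2 (bin 00010); offset now 5 = byte 0 bit 5; 27 bits remain
Read 2: bits[5:15] width=10 -> value=29 (bin 0000011101); offset now 15 = byte 1 bit 7; 17 bits remain
Read 3: bits[15:21] width=6 -> value=41 (bin 101001); offset now 21 = byte 2 bit 5; 11 bits remain
Read 4: bits[21:28] width=7 -> value=11 (bin 0001011); offset now 28 = byte 3 bit 4; 4 bits remain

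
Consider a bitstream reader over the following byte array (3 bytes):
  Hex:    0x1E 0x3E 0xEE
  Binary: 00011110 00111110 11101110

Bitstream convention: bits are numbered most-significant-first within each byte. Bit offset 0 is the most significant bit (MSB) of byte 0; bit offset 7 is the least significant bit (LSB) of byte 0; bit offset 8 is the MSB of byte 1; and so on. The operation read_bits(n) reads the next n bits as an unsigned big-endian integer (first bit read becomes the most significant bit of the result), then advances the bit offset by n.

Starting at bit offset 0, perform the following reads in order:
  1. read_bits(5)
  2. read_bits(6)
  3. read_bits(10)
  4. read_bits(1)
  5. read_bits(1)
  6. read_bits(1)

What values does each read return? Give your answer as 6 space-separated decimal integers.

Read 1: bits[0:5] width=5 -> value=3 (bin 00011); offset now 5 = byte 0 bit 5; 19 bits remain
Read 2: bits[5:11] width=6 -> value=49 (bin 110001); offset now 11 = byte 1 bit 3; 13 bits remain
Read 3: bits[11:21] width=10 -> value=989 (bin 1111011101); offset now 21 = byte 2 bit 5; 3 bits remain
Read 4: bits[21:22] width=1 -> value=1 (bin 1); offset now 22 = byte 2 bit 6; 2 bits remain
Read 5: bits[22:23] width=1 -> value=1 (bin 1); offset now 23 = byte 2 bit 7; 1 bits remain
Read 6: bits[23:24] width=1 -> value=0 (bin 0); offset now 24 = byte 3 bit 0; 0 bits remain

Answer: 3 49 989 1 1 0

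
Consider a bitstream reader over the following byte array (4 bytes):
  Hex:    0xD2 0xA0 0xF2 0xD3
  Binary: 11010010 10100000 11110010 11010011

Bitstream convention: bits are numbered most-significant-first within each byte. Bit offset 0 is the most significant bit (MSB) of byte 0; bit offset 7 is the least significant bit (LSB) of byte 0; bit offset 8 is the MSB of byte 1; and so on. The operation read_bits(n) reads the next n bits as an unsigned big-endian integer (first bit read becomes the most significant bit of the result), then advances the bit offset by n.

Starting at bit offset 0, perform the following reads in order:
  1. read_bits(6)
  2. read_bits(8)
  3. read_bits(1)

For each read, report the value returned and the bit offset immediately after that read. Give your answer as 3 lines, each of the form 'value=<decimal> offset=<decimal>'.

Answer: value=52 offset=6
value=168 offset=14
value=0 offset=15

Derivation:
Read 1: bits[0:6] width=6 -> value=52 (bin 110100); offset now 6 = byte 0 bit 6; 26 bits remain
Read 2: bits[6:14] width=8 -> value=168 (bin 10101000); offset now 14 = byte 1 bit 6; 18 bits remain
Read 3: bits[14:15] width=1 -> value=0 (bin 0); offset now 15 = byte 1 bit 7; 17 bits remain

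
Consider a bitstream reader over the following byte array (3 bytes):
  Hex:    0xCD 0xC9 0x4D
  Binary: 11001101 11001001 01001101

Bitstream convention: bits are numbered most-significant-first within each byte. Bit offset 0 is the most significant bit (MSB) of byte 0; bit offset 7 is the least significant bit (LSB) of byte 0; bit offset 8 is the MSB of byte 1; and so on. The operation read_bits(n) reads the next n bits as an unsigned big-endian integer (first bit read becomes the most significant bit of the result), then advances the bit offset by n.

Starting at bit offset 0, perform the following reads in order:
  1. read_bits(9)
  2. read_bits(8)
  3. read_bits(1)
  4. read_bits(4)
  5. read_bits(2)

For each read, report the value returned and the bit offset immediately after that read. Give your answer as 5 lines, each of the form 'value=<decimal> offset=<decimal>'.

Read 1: bits[0:9] width=9 -> value=411 (bin 110011011); offset now 9 = byte 1 bit 1; 15 bits remain
Read 2: bits[9:17] width=8 -> value=146 (bin 10010010); offset now 17 = byte 2 bit 1; 7 bits remain
Read 3: bits[17:18] width=1 -> value=1 (bin 1); offset now 18 = byte 2 bit 2; 6 bits remain
Read 4: bits[18:22] width=4 -> value=3 (bin 0011); offset now 22 = byte 2 bit 6; 2 bits remain
Read 5: bits[22:24] width=2 -> value=1 (bin 01); offset now 24 = byte 3 bit 0; 0 bits remain

Answer: value=411 offset=9
value=146 offset=17
value=1 offset=18
value=3 offset=22
value=1 offset=24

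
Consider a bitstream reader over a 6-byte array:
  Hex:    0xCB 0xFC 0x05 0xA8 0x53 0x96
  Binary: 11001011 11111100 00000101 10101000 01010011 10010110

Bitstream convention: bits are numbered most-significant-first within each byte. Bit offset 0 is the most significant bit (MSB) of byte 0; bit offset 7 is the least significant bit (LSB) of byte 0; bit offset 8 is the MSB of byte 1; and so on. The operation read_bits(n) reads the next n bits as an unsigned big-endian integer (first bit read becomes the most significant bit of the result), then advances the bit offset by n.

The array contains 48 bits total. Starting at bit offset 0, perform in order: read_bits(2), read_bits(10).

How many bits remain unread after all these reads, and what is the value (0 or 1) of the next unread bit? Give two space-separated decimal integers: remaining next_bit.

Answer: 36 1

Derivation:
Read 1: bits[0:2] width=2 -> value=3 (bin 11); offset now 2 = byte 0 bit 2; 46 bits remain
Read 2: bits[2:12] width=10 -> value=191 (bin 0010111111); offset now 12 = byte 1 bit 4; 36 bits remain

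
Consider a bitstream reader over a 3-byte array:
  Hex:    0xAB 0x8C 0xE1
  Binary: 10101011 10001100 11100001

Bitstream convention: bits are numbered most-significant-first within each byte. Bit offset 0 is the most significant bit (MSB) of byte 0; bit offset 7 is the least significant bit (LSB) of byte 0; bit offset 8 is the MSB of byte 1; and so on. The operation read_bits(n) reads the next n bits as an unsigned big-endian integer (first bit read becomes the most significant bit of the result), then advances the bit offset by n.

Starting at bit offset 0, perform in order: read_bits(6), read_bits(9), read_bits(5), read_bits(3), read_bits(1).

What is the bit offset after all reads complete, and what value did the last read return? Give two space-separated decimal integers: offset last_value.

Answer: 24 1

Derivation:
Read 1: bits[0:6] width=6 -> value=42 (bin 101010); offset now 6 = byte 0 bit 6; 18 bits remain
Read 2: bits[6:15] width=9 -> value=454 (bin 111000110); offset now 15 = byte 1 bit 7; 9 bits remain
Read 3: bits[15:20] width=5 -> value=14 (bin 01110); offset now 20 = byte 2 bit 4; 4 bits remain
Read 4: bits[20:23] width=3 -> value=0 (bin 000); offset now 23 = byte 2 bit 7; 1 bits remain
Read 5: bits[23:24] width=1 -> value=1 (bin 1); offset now 24 = byte 3 bit 0; 0 bits remain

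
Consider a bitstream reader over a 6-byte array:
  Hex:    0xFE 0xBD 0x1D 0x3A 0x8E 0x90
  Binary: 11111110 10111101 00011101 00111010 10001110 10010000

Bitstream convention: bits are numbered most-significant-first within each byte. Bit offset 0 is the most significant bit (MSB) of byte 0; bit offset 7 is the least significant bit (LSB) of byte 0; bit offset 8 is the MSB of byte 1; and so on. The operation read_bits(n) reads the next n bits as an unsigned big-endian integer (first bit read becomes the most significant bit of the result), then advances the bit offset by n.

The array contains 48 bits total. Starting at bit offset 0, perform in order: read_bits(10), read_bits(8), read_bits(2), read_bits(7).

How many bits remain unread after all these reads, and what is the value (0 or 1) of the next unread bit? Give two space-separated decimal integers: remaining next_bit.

Answer: 21 1

Derivation:
Read 1: bits[0:10] width=10 -> value=1018 (bin 1111111010); offset now 10 = byte 1 bit 2; 38 bits remain
Read 2: bits[10:18] width=8 -> value=244 (bin 11110100); offset now 18 = byte 2 bit 2; 30 bits remain
Read 3: bits[18:20] width=2 -> value=1 (bin 01); offset now 20 = byte 2 bit 4; 28 bits remain
Read 4: bits[20:27] width=7 -> value=105 (bin 1101001); offset now 27 = byte 3 bit 3; 21 bits remain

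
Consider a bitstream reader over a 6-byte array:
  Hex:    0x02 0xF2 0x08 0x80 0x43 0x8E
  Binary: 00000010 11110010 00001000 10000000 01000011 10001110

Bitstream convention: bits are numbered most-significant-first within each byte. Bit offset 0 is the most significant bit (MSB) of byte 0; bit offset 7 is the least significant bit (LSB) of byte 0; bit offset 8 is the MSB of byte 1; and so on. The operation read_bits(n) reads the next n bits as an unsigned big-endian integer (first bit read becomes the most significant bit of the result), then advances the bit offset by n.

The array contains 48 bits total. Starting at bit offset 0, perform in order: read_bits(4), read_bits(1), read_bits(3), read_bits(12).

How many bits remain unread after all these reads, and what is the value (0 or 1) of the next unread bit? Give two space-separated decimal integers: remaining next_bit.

Read 1: bits[0:4] width=4 -> value=0 (bin 0000); offset now 4 = byte 0 bit 4; 44 bits remain
Read 2: bits[4:5] width=1 -> value=0 (bin 0); offset now 5 = byte 0 bit 5; 43 bits remain
Read 3: bits[5:8] width=3 -> value=2 (bin 010); offset now 8 = byte 1 bit 0; 40 bits remain
Read 4: bits[8:20] width=12 -> value=3872 (bin 111100100000); offset now 20 = byte 2 bit 4; 28 bits remain

Answer: 28 1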